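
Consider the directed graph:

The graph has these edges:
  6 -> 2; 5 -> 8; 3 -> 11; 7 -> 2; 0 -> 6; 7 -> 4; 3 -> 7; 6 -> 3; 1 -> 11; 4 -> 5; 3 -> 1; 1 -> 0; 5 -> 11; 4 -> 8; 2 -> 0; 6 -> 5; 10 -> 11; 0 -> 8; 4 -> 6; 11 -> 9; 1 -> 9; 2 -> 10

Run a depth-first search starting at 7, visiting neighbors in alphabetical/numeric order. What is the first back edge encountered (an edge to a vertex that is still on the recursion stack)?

6->2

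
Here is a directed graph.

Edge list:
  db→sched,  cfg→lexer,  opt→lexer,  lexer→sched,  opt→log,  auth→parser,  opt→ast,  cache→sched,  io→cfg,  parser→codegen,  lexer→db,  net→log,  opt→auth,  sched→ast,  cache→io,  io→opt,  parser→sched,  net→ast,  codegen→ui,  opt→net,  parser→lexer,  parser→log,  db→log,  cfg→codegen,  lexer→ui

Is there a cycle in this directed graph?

DFS with white/gray/black marking, starting from cfg:
cfg gray
  lexer gray
    db gray
      log gray
      log black
      sched gray
        ast gray
        ast black
      sched black
    db black
    ui gray
    ui black
    lexer→sched: sched black — skip
  lexer black
  codegen gray
    codegen→ui: ui black — skip
  codegen black
cfg black
cache gray
  cache→sched: sched black — skip
  io gray
    io→cfg: cfg black — skip
    opt gray
      auth gray
        parser gray
          parser→lexer: lexer black — skip
          parser→sched: sched black — skip
          parser→log: log black — skip
          parser→codegen: codegen black — skip
        parser black
      auth black
      opt→ast: ast black — skip
      opt→log: log black — skip
      opt→lexer: lexer black — skip
      net gray
        net→log: log black — skip
        net→ast: ast black — skip
      net black
    opt black
  io black
cache black
Every edge goes to a white or black vertex — no back edge, so the graph is acyclic.

No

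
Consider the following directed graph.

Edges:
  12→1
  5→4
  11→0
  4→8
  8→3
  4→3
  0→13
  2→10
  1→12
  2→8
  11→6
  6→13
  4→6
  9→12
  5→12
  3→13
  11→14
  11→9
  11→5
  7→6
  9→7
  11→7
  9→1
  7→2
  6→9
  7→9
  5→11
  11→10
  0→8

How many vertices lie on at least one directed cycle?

7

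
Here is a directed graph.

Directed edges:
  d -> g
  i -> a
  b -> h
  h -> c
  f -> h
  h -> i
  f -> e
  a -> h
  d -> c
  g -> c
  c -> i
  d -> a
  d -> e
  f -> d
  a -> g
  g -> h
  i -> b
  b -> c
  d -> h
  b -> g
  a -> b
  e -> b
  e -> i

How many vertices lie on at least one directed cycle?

A vertex is on a directed cycle iff it belongs to a strongly connected component of size ≥ 2 (or has a self-loop).
The vertices on cycles are {a, b, c, g, h, i} — 6 in total.

6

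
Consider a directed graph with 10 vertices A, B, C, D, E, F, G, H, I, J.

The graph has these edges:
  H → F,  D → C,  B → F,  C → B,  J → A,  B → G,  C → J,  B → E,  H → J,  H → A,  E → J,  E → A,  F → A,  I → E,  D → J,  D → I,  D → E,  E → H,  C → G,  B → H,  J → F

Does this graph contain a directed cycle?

No

DFS with white/gray/black marking, starting from E:
E gray
  H gray
    A gray
    A black
    F gray
      F→A: A black — skip
    F black
    J gray
      J→A: A black — skip
      J→F: F black — skip
    J black
  H black
  E→A: A black — skip
  E→J: J black — skip
E black
B gray
  B→H: H black — skip
  B→F: F black — skip
  B→E: E black — skip
  G gray
  G black
B black
C gray
  C→B: B black — skip
  C→G: G black — skip
  C→J: J black — skip
C black
D gray
  I gray
    I→E: E black — skip
  I black
  D→E: E black — skip
  D→C: C black — skip
  D→J: J black — skip
D black
Every edge goes to a white or black vertex — no back edge, so the graph is acyclic.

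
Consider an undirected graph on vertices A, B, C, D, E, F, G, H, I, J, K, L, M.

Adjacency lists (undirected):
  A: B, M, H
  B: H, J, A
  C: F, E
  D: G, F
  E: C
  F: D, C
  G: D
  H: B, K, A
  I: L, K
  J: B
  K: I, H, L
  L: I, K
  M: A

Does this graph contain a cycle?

DFS, tracking each vertex's parent; an edge to a visited non-parent vertex closes a cycle.
Start from F:
visit F (parent –)
  visit D (parent F)
    visit G (parent D)
      G–D: parent, skip
    D–F: parent, skip
  visit C (parent F)
    C–F: parent, skip
    visit E (parent C)
      E–C: parent, skip
visit A (parent –)
  visit B (parent A)
    visit H (parent B)
      H–B: parent, skip
      visit K (parent H)
        visit I (parent K)
          visit L (parent I)
            L–I: parent, skip
            L–K: K visited and ≠ parent → cycle
Cycle: K – I – L – K.

Yes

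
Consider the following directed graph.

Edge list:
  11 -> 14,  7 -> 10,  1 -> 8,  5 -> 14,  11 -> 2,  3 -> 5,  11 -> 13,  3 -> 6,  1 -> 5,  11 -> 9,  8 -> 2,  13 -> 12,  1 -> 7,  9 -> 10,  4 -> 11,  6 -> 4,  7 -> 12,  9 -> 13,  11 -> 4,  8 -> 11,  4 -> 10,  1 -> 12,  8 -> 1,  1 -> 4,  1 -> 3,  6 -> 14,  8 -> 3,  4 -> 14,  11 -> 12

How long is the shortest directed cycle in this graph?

For each vertex v, BFS finds the shortest path from v back to v.
The shortest such closed walk is 8 → 1 → 8, length 2.

2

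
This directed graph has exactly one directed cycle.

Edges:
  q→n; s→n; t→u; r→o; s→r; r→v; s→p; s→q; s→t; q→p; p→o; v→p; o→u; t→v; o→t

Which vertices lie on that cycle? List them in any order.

DFS with gray/black marking from o:
o gray
  u gray
  u black
  t gray
    t→u: u black — skip
    v gray
      p gray
        p→o: o is gray → back edge
Back edge closes the cycle o → t → v → p → o; its vertices are {o, p, t, v}.

o, p, t, v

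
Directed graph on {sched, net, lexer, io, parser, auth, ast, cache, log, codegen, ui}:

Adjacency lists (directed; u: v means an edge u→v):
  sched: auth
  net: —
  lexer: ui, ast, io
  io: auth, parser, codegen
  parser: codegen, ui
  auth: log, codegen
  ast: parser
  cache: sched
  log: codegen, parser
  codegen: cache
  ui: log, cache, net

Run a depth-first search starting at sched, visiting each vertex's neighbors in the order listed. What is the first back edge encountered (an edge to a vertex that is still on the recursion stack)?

DFS from sched (visiting each vertex's neighbors in the order listed); mark gray on enter, black on exit:
sched gray
  auth gray
    log gray
      codegen gray
        cache gray
          cache→sched: sched is gray → back edge
First back edge: cache → sched.

cache->sched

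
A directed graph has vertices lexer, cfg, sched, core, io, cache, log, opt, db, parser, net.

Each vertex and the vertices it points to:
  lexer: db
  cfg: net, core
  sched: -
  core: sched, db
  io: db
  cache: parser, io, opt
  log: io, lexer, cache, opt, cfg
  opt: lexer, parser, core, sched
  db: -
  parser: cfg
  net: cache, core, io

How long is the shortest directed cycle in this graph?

4

For each vertex v, BFS finds the shortest path from v back to v.
The shortest such closed walk is cfg → net → cache → parser → cfg, length 4.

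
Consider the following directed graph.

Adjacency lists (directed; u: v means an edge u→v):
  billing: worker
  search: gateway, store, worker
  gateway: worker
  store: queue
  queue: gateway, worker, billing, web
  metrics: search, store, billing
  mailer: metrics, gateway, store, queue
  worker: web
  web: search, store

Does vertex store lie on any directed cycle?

store is on a cycle iff store can reach itself via ≥1 edge.
store → queue → web → store — yes.

Yes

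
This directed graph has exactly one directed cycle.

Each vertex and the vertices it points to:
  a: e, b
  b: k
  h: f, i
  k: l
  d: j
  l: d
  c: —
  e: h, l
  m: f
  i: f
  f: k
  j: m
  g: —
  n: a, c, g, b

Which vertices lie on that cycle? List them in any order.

DFS with gray/black marking from l:
l gray
  d gray
    j gray
      m gray
        f gray
          k gray
            k→l: l is gray → back edge
Back edge closes the cycle l → d → j → m → f → k → l; its vertices are {d, f, j, k, l, m}.

d, f, j, k, l, m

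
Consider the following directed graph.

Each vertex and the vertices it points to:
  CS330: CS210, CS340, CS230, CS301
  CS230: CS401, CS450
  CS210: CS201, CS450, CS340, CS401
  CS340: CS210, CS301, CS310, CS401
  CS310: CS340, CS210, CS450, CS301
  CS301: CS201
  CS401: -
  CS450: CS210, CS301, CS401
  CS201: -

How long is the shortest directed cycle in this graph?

2

For each vertex v, BFS finds the shortest path from v back to v.
The shortest such closed walk is CS340 → CS210 → CS340, length 2.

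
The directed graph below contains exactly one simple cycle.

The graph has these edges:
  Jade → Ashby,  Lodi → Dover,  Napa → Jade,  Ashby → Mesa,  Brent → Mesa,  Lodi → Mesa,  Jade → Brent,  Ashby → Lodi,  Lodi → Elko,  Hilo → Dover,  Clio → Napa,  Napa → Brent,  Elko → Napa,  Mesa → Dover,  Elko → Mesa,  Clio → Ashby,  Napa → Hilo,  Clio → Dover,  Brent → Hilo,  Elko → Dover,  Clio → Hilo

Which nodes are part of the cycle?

DFS with gray/black marking from Napa:
Napa gray
  Brent gray
    Mesa gray
      Dover gray
      Dover black
    Mesa black
    Hilo gray
      Hilo→Dover: Dover black — skip
    Hilo black
  Brent black
  Jade gray
    Jade→Brent: Brent black — skip
    Ashby gray
      Lodi gray
        Elko gray
          Elko→Dover: Dover black — skip
          Elko→Napa: Napa is gray → back edge
Back edge closes the cycle Napa → Jade → Ashby → Lodi → Elko → Napa; its vertices are {Elko, Jade, Lodi, Napa, Ashby}.

Elko, Jade, Lodi, Napa, Ashby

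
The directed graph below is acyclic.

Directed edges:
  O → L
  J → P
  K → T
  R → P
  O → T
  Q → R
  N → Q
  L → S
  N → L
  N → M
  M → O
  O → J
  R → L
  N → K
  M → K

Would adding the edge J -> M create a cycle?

Yes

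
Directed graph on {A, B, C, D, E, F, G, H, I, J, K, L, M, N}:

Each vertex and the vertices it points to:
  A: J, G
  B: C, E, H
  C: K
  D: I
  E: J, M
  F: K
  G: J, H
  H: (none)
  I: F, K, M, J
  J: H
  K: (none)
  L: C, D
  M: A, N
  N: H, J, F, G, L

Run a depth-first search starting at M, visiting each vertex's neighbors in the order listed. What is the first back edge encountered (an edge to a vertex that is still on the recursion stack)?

DFS from M (visiting each vertex's neighbors in the order listed); mark gray on enter, black on exit:
M gray
  A gray
    J gray
      H gray
      H black
    J black
    G gray
      G→J: J black — skip
      G→H: H black — skip
    G black
  A black
  N gray
    N→H: H black — skip
    N→J: J black — skip
    F gray
      K gray
      K black
    F black
    N→G: G black — skip
    L gray
      C gray
        C→K: K black — skip
      C black
      D gray
        I gray
          I→F: F black — skip
          I→K: K black — skip
          I→M: M is gray → back edge
First back edge: I → M.

I->M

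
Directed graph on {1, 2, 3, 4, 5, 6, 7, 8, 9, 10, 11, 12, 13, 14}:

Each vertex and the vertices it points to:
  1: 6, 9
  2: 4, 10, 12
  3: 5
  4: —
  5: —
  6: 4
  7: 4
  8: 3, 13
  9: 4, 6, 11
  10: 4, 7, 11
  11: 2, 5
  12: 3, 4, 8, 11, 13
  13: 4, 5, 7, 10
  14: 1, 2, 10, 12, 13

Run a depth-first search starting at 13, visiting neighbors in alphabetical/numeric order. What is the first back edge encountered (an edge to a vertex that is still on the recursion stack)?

2->10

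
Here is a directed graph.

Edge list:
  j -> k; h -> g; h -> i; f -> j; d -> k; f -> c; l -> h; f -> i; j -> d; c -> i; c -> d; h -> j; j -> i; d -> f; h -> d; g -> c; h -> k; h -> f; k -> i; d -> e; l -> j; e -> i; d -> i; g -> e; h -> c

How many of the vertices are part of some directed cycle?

4

A vertex is on a directed cycle iff it belongs to a strongly connected component of size ≥ 2 (or has a self-loop).
The vertices on cycles are {c, d, f, j} — 4 in total.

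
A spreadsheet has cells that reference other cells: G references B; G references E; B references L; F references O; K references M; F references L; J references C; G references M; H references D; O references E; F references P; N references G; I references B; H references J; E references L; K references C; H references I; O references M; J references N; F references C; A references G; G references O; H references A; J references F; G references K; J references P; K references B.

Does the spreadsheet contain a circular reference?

DFS with white/gray/black marking, starting from F:
F gray
  L gray
  L black
  C gray
  C black
  P gray
  P black
  O gray
    M gray
    M black
    E gray
      E→L: L black — skip
    E black
  O black
F black
A gray
  G gray
    G→O: O black — skip
    B gray
      B→L: L black — skip
    B black
    G→E: E black — skip
    K gray
      K→B: B black — skip
      K→C: C black — skip
      K→M: M black — skip
    K black
    G→M: M black — skip
  G black
A black
D gray
D black
H gray
  H→D: D black — skip
  H→A: A black — skip
  J gray
    J→F: F black — skip
    J→P: P black — skip
    N gray
      N→G: G black — skip
    N black
    J→C: C black — skip
  J black
  I gray
    I→B: B black — skip
  I black
H black
Every edge goes to a white or black vertex — no back edge, so the graph is acyclic.

No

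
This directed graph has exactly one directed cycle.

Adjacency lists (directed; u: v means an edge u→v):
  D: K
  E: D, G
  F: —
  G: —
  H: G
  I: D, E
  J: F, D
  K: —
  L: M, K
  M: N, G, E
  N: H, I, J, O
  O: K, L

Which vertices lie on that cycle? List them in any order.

L, M, N, O

DFS with gray/black marking from N:
N gray
  H gray
    G gray
    G black
  H black
  I gray
    D gray
      K gray
      K black
    D black
    E gray
      E→D: D black — skip
      E→G: G black — skip
    E black
  I black
  J gray
    F gray
    F black
    J→D: D black — skip
  J black
  O gray
    O→K: K black — skip
    L gray
      M gray
        M→N: N is gray → back edge
Back edge closes the cycle N → O → L → M → N; its vertices are {L, M, N, O}.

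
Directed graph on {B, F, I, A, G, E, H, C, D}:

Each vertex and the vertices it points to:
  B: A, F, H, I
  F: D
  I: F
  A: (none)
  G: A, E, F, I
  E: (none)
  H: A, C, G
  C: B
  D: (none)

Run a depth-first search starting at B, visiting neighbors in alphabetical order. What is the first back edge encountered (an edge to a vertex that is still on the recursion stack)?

C->B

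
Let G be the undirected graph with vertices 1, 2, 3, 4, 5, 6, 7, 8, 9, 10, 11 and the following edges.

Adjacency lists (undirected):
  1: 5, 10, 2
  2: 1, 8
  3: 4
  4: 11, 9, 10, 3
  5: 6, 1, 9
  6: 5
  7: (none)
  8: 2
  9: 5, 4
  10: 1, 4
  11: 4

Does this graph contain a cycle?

Yes

DFS, tracking each vertex's parent; an edge to a visited non-parent vertex closes a cycle.
Start from 4:
visit 4 (parent –)
  visit 11 (parent 4)
    11–4: parent, skip
  visit 9 (parent 4)
    visit 5 (parent 9)
      visit 6 (parent 5)
        6–5: parent, skip
      visit 1 (parent 5)
        1–5: parent, skip
        visit 10 (parent 1)
          10–1: parent, skip
          10–4: 4 visited and ≠ parent → cycle
Cycle: 4 – 9 – 5 – 1 – 10 – 4.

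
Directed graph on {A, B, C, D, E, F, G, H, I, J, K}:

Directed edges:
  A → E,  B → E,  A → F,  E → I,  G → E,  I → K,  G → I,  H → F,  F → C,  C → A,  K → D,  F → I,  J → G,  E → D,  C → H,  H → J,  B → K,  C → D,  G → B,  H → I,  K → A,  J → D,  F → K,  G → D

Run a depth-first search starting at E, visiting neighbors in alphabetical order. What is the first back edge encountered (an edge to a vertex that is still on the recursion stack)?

A->E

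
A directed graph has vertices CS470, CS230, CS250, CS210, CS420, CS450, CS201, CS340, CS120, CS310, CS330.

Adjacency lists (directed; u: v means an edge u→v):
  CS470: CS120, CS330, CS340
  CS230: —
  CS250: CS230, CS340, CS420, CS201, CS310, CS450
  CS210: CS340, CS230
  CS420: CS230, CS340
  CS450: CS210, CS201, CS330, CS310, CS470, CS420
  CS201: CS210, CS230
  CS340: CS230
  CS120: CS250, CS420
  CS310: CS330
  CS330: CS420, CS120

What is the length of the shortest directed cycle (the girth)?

For each vertex v, BFS finds the shortest path from v back to v.
The shortest such closed walk is CS250 → CS450 → CS330 → CS120 → CS250, length 4.

4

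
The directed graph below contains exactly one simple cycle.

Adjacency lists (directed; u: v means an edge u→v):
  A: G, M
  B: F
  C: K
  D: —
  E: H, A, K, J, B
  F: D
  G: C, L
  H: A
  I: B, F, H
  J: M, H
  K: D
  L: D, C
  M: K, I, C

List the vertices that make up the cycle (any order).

A, H, I, M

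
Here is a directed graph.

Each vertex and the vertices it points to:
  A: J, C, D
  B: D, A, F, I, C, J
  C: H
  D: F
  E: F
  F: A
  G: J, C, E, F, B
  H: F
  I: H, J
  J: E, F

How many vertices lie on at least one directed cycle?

7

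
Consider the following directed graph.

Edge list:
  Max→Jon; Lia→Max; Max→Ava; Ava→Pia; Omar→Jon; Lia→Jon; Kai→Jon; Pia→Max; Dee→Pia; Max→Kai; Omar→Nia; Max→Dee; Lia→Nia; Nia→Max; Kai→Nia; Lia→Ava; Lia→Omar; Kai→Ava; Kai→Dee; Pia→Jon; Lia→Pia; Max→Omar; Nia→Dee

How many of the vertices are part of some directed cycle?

7

A vertex is on a directed cycle iff it belongs to a strongly connected component of size ≥ 2 (or has a self-loop).
The vertices on cycles are {Ava, Dee, Kai, Max, Nia, Pia, Omar} — 7 in total.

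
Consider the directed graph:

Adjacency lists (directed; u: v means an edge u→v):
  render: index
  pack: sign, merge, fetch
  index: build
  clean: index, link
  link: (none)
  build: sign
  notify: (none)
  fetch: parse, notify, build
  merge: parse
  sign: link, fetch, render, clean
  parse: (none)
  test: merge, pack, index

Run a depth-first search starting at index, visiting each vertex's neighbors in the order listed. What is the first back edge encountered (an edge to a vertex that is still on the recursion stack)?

DFS from index (visiting each vertex's neighbors in the order listed); mark gray on enter, black on exit:
index gray
  build gray
    sign gray
      link gray
      link black
      fetch gray
        parse gray
        parse black
        notify gray
        notify black
        fetch→build: build is gray → back edge
First back edge: fetch → build.

fetch→build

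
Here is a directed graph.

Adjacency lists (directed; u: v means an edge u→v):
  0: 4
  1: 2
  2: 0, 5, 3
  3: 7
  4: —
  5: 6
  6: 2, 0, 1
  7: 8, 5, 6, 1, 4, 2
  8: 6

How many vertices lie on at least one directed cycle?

A vertex is on a directed cycle iff it belongs to a strongly connected component of size ≥ 2 (or has a self-loop).
The vertices on cycles are {1, 2, 3, 5, 6, 7, 8} — 7 in total.

7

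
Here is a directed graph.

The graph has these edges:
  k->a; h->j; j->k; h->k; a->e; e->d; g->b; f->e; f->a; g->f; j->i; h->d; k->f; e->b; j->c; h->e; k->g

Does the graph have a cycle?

No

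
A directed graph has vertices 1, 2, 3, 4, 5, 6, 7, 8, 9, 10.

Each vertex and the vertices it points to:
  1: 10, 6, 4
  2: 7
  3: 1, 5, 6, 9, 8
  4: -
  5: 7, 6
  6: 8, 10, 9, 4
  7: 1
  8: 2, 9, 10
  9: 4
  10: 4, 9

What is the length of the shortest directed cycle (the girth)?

For each vertex v, BFS finds the shortest path from v back to v.
The shortest such closed walk is 8 → 2 → 7 → 1 → 6 → 8, length 5.

5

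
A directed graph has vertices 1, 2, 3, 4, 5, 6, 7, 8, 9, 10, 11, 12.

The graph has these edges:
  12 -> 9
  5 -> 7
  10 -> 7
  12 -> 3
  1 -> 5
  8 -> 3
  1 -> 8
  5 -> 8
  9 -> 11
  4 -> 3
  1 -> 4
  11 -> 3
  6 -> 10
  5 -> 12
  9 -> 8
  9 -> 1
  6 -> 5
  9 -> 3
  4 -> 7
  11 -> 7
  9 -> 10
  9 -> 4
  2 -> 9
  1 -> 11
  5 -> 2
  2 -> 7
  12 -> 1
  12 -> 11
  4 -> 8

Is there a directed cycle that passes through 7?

No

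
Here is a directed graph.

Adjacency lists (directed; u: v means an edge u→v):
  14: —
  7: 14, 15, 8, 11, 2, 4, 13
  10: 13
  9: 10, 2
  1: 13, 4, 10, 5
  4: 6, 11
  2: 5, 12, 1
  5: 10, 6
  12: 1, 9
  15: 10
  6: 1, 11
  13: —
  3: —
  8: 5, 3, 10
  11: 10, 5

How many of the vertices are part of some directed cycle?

A vertex is on a directed cycle iff it belongs to a strongly connected component of size ≥ 2 (or has a self-loop).
The vertices on cycles are {1, 2, 4, 5, 6, 9, 11, 12} — 8 in total.

8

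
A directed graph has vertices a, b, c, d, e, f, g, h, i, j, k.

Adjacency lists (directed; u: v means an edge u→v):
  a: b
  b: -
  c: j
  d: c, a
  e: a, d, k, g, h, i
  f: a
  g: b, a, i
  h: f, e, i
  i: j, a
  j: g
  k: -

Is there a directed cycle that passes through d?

No

d lies on a cycle iff there is a path from d back to itself.
Exploring from d, it never reaches itself; equivalently, its strongly connected component is a singleton.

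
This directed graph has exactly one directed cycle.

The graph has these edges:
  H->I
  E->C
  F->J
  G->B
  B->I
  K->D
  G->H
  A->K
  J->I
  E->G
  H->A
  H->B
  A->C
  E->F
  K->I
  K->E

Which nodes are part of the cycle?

DFS with gray/black marking from E:
E gray
  C gray
  C black
  G gray
    H gray
      A gray
        K gray
          D gray
          D black
          K→E: E is gray → back edge
Back edge closes the cycle E → G → H → A → K → E; its vertices are {A, E, G, H, K}.

A, E, G, H, K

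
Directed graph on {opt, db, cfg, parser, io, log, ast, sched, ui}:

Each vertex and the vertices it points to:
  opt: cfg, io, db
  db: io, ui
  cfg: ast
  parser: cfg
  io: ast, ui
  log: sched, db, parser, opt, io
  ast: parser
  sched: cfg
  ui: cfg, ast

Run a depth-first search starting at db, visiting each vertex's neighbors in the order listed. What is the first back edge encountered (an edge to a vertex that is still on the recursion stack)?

DFS from db (visiting each vertex's neighbors in the order listed); mark gray on enter, black on exit:
db gray
  io gray
    ast gray
      parser gray
        cfg gray
          cfg→ast: ast is gray → back edge
First back edge: cfg → ast.

cfg->ast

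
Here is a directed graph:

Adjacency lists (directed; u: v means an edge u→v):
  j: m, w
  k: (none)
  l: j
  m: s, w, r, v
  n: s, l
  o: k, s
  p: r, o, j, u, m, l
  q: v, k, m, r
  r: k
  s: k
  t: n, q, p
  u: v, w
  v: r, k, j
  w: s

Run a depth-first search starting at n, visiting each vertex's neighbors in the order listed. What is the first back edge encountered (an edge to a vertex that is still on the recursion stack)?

v->j

DFS from n (visiting each vertex's neighbors in the order listed); mark gray on enter, black on exit:
n gray
  s gray
    k gray
    k black
  s black
  l gray
    j gray
      m gray
        m→s: s black — skip
        w gray
          w→s: s black — skip
        w black
        r gray
          r→k: k black — skip
        r black
        v gray
          v→r: r black — skip
          v→k: k black — skip
          v→j: j is gray → back edge
First back edge: v → j.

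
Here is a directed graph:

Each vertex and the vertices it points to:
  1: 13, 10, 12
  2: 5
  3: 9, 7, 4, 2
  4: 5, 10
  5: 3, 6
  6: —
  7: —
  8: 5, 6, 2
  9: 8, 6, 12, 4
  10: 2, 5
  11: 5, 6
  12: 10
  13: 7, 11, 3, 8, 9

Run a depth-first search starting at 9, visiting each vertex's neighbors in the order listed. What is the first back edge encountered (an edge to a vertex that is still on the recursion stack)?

DFS from 9 (visiting each vertex's neighbors in the order listed); mark gray on enter, black on exit:
9 gray
  8 gray
    5 gray
      3 gray
        3→9: 9 is gray → back edge
First back edge: 3 → 9.

3→9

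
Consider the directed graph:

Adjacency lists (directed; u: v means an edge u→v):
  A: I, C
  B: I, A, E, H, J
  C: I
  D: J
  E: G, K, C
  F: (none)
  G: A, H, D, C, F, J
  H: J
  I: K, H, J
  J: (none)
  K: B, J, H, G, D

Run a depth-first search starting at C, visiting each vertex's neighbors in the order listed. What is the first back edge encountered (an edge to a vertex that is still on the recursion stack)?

B→I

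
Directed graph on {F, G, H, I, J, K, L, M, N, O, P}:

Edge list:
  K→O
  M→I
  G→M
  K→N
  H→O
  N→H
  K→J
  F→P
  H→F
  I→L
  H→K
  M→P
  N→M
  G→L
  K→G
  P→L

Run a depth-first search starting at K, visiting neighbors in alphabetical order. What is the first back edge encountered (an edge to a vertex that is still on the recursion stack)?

DFS from K (visiting neighbors in alphabetical order); mark gray on enter, black on exit:
K gray
  G gray
    L gray
    L black
    M gray
      I gray
        I→L: L black — skip
      I black
      P gray
        P→L: L black — skip
      P black
    M black
  G black
  J gray
  J black
  N gray
    H gray
      F gray
        F→P: P black — skip
      F black
      H→K: K is gray → back edge
First back edge: H → K.

H->K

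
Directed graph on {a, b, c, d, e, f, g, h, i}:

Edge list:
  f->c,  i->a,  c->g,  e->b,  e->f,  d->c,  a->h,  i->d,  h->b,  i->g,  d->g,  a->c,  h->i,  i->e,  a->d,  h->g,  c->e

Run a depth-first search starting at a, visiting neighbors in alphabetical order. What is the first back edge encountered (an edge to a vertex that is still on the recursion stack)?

f->c

DFS from a (visiting neighbors in alphabetical order); mark gray on enter, black on exit:
a gray
  c gray
    e gray
      b gray
      b black
      f gray
        f→c: c is gray → back edge
First back edge: f → c.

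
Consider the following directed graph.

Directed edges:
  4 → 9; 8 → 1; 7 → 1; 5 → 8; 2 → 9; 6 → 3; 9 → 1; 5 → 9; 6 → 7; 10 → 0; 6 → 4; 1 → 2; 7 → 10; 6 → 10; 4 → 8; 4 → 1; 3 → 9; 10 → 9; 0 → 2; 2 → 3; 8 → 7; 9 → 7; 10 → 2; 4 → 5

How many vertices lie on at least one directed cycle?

7

A vertex is on a directed cycle iff it belongs to a strongly connected component of size ≥ 2 (or has a self-loop).
The vertices on cycles are {0, 1, 2, 3, 7, 9, 10} — 7 in total.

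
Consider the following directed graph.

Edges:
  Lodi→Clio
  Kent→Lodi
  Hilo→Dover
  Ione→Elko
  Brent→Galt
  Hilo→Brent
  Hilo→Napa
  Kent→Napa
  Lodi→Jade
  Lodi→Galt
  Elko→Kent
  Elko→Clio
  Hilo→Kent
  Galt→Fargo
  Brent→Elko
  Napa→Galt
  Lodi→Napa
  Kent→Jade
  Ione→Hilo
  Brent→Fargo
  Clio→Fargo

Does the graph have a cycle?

No

DFS with white/gray/black marking, starting from Dover:
Dover gray
Dover black
Clio gray
  Fargo gray
  Fargo black
Clio black
Galt gray
  Galt→Fargo: Fargo black — skip
Galt black
Elko gray
  Elko→Clio: Clio black — skip
  Kent gray
    Napa gray
      Napa→Galt: Galt black — skip
    Napa black
    Lodi gray
      Lodi→Galt: Galt black — skip
      Lodi→Napa: Napa black — skip
      Lodi→Clio: Clio black — skip
      Jade gray
      Jade black
    Lodi black
    Kent→Jade: Jade black — skip
  Kent black
Elko black
Hilo gray
  Hilo→Dover: Dover black — skip
  Brent gray
    Brent→Fargo: Fargo black — skip
    Brent→Elko: Elko black — skip
    Brent→Galt: Galt black — skip
  Brent black
  Hilo→Kent: Kent black — skip
  Hilo→Napa: Napa black — skip
Hilo black
Ione gray
  Ione→Hilo: Hilo black — skip
  Ione→Elko: Elko black — skip
Ione black
Every edge goes to a white or black vertex — no back edge, so the graph is acyclic.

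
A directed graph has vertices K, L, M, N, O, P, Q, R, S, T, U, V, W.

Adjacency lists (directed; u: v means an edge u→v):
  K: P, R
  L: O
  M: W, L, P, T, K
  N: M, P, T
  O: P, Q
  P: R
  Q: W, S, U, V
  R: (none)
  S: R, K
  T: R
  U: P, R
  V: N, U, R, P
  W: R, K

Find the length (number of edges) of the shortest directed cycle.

For each vertex v, BFS finds the shortest path from v back to v.
The shortest such closed walk is Q → V → N → M → L → O → Q, length 6.

6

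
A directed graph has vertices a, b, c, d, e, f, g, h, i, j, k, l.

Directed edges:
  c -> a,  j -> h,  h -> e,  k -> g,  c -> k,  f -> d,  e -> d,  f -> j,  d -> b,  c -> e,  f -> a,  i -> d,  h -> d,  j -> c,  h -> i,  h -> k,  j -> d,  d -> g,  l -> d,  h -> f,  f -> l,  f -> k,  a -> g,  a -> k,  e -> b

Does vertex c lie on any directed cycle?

No

c lies on a cycle iff there is a path from c back to itself.
Exploring from c, it never reaches itself; equivalently, its strongly connected component is a singleton.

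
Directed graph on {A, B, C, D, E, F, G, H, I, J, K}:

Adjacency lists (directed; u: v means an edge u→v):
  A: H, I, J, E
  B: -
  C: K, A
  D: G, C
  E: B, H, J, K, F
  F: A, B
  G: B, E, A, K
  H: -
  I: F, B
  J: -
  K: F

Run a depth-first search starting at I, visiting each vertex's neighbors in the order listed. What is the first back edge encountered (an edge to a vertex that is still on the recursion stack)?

A->I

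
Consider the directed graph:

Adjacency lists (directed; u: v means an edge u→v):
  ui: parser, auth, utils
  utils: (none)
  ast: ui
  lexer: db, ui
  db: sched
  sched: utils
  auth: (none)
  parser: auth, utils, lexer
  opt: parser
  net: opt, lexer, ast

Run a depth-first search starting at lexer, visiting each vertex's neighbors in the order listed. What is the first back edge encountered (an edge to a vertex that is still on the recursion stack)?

parser→lexer

DFS from lexer (visiting each vertex's neighbors in the order listed); mark gray on enter, black on exit:
lexer gray
  db gray
    sched gray
      utils gray
      utils black
    sched black
  db black
  ui gray
    parser gray
      auth gray
      auth black
      parser→utils: utils black — skip
      parser→lexer: lexer is gray → back edge
First back edge: parser → lexer.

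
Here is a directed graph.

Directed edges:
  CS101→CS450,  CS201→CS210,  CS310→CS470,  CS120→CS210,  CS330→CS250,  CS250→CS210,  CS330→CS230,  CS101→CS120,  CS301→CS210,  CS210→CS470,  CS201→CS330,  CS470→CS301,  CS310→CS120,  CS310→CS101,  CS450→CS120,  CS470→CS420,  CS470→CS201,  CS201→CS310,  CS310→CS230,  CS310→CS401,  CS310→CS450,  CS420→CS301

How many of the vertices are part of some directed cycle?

11

A vertex is on a directed cycle iff it belongs to a strongly connected component of size ≥ 2 (or has a self-loop).
The vertices on cycles are {CS101, CS120, CS201, CS210, CS250, CS301, CS310, CS330, CS420, CS450, CS470} — 11 in total.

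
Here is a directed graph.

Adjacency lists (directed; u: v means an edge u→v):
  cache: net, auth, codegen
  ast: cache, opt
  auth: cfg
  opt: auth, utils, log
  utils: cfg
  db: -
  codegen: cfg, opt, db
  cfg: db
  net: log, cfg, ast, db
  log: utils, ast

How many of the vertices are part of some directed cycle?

6

A vertex is on a directed cycle iff it belongs to a strongly connected component of size ≥ 2 (or has a self-loop).
The vertices on cycles are {ast, log, net, opt, cache, codegen} — 6 in total.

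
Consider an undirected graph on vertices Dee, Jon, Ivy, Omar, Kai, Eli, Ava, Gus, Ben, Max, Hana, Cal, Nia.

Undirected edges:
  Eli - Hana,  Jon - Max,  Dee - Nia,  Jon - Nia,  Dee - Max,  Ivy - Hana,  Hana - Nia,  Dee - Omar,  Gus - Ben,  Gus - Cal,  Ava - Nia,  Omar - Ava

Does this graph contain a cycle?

Yes

DFS, tracking each vertex's parent; an edge to a visited non-parent vertex closes a cycle.
Start from Ivy:
visit Ivy (parent –)
  visit Hana (parent Ivy)
    Hana–Ivy: parent, skip
    visit Nia (parent Hana)
      Nia–Hana: parent, skip
      visit Ava (parent Nia)
        visit Omar (parent Ava)
          Omar–Ava: parent, skip
          visit Dee (parent Omar)
            Dee–Omar: parent, skip
            Dee–Nia: Nia visited and ≠ parent → cycle
Cycle: Nia – Ava – Omar – Dee – Nia.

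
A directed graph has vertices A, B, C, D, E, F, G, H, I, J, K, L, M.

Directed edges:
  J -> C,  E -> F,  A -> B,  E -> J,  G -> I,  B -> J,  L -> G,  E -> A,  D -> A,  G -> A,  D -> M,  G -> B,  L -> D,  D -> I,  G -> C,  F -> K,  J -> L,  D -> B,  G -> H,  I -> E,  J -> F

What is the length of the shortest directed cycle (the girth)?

4

For each vertex v, BFS finds the shortest path from v back to v.
The shortest such closed walk is J → L → D → B → J, length 4.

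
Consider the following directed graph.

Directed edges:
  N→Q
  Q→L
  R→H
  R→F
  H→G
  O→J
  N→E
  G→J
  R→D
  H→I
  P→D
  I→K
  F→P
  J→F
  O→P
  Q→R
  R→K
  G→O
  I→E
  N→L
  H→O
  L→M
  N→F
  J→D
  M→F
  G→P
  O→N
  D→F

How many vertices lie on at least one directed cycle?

9

A vertex is on a directed cycle iff it belongs to a strongly connected component of size ≥ 2 (or has a self-loop).
The vertices on cycles are {D, F, G, H, N, O, P, Q, R} — 9 in total.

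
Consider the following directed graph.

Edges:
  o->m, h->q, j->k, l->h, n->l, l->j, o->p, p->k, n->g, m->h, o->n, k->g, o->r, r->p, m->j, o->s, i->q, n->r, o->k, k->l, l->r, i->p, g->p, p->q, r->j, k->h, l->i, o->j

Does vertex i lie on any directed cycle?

Yes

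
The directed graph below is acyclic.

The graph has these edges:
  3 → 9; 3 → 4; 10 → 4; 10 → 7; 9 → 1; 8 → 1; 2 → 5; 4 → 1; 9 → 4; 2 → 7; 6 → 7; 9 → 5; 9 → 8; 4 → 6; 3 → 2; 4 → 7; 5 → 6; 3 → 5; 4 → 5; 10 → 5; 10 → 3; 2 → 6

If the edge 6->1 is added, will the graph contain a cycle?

Adding 6→1 creates a cycle iff 1 can already reach 6.
Explore from 1: no path reaches 6. The graph stays acyclic.

No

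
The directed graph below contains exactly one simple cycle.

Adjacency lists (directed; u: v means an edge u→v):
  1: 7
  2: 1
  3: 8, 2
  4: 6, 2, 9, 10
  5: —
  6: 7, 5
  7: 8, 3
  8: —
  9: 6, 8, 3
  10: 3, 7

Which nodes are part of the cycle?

1, 2, 3, 7

DFS with gray/black marking from 2:
2 gray
  1 gray
    7 gray
      8 gray
      8 black
      3 gray
        3→8: 8 black — skip
        3→2: 2 is gray → back edge
Back edge closes the cycle 2 → 1 → 7 → 3 → 2; its vertices are {1, 2, 3, 7}.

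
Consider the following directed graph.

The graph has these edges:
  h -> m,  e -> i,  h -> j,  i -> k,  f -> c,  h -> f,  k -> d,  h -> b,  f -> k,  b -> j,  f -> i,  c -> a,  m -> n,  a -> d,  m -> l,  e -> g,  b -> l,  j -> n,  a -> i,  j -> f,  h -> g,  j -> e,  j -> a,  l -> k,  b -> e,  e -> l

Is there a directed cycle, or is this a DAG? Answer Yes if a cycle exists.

No

DFS with white/gray/black marking, starting from i:
i gray
  k gray
    d gray
    d black
  k black
i black
j gray
  f gray
    c gray
      a gray
        a→i: i black — skip
        a→d: d black — skip
      a black
    c black
    f→i: i black — skip
    f→k: k black — skip
  f black
  e gray
    e→i: i black — skip
    g gray
    g black
    l gray
      l→k: k black — skip
    l black
  e black
  j→a: a black — skip
  n gray
  n black
j black
b gray
  b→e: e black — skip
  b→j: j black — skip
  b→l: l black — skip
b black
m gray
  m→l: l black — skip
  m→n: n black — skip
m black
h gray
  h→g: g black — skip
  h→b: b black — skip
  h→m: m black — skip
  h→j: j black — skip
  h→f: f black — skip
h black
Every edge goes to a white or black vertex — no back edge, so the graph is acyclic.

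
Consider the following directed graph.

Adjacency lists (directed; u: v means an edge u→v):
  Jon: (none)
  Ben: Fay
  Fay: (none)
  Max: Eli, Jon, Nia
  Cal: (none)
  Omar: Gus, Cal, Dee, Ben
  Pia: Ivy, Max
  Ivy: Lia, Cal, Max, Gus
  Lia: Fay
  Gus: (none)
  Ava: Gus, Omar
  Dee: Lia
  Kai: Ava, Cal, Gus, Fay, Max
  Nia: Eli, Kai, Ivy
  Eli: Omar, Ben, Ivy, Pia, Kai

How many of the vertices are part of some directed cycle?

6

A vertex is on a directed cycle iff it belongs to a strongly connected component of size ≥ 2 (or has a self-loop).
The vertices on cycles are {Eli, Ivy, Kai, Max, Nia, Pia} — 6 in total.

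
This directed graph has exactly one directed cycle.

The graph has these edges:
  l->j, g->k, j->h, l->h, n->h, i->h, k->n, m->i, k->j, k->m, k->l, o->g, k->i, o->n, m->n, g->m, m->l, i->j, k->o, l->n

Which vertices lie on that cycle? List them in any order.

DFS with gray/black marking from o:
o gray
  g gray
    k gray
      n gray
        h gray
        h black
      n black
      k→o: o is gray → back edge
Back edge closes the cycle o → g → k → o; its vertices are {g, k, o}.

g, k, o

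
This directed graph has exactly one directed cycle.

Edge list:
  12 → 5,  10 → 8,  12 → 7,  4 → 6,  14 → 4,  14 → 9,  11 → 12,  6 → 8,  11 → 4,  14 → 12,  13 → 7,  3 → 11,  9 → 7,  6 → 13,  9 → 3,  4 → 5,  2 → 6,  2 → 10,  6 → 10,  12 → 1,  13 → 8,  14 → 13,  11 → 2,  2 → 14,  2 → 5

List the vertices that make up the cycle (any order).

2, 3, 9, 11, 14

DFS with gray/black marking from 14:
14 gray
  12 gray
    1 gray
    1 black
    7 gray
    7 black
    5 gray
    5 black
  12 black
  4 gray
    4→5: 5 black — skip
    6 gray
      8 gray
      8 black
      13 gray
        13→7: 7 black — skip
        13→8: 8 black — skip
      13 black
      10 gray
        10→8: 8 black — skip
      10 black
    6 black
  4 black
  9 gray
    3 gray
      11 gray
        2 gray
          2→14: 14 is gray → back edge
Back edge closes the cycle 14 → 9 → 3 → 11 → 2 → 14; its vertices are {2, 3, 9, 11, 14}.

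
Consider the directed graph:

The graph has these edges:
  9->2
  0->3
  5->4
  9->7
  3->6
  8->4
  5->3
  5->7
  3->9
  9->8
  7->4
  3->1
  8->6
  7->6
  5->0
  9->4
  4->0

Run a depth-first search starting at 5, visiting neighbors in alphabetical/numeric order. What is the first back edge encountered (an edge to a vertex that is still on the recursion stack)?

DFS from 5 (visiting neighbors in alphabetical/numeric order); mark gray on enter, black on exit:
5 gray
  0 gray
    3 gray
      1 gray
      1 black
      6 gray
      6 black
      9 gray
        2 gray
        2 black
        4 gray
          4→0: 0 is gray → back edge
First back edge: 4 → 0.

4→0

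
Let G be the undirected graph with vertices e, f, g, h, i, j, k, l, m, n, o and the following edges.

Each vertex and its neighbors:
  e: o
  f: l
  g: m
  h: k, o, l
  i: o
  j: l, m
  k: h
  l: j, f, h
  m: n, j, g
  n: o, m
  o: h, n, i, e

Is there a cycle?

Yes

DFS, tracking each vertex's parent; an edge to a visited non-parent vertex closes a cycle.
Start from h:
visit h (parent –)
  visit k (parent h)
    k–h: parent, skip
  visit o (parent h)
    o–h: parent, skip
    visit n (parent o)
      n–o: parent, skip
      visit m (parent n)
        m–n: parent, skip
        visit j (parent m)
          visit l (parent j)
            l–j: parent, skip
            visit f (parent l)
              f–l: parent, skip
            l–h: h visited and ≠ parent → cycle
Cycle: h – o – n – m – j – l – h.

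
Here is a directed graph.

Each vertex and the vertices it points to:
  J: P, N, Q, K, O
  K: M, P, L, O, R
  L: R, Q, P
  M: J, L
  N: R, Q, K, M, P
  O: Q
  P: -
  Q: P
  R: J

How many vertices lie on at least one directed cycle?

A vertex is on a directed cycle iff it belongs to a strongly connected component of size ≥ 2 (or has a self-loop).
The vertices on cycles are {J, K, L, M, N, R} — 6 in total.

6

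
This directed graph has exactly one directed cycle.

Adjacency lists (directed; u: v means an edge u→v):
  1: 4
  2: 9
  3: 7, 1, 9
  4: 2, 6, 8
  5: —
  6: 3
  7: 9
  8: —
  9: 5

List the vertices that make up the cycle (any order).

1, 3, 4, 6

DFS with gray/black marking from 1:
1 gray
  4 gray
    2 gray
      9 gray
        5 gray
        5 black
      9 black
    2 black
    6 gray
      3 gray
        7 gray
          7→9: 9 black — skip
        7 black
        3→1: 1 is gray → back edge
Back edge closes the cycle 1 → 4 → 6 → 3 → 1; its vertices are {1, 3, 4, 6}.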